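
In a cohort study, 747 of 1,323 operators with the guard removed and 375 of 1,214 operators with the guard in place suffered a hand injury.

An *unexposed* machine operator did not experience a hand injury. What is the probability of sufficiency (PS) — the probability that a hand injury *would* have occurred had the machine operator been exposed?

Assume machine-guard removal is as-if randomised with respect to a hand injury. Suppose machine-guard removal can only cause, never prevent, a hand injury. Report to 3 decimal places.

PS ≈ 0.370

p₁ = P(outcome | exposed) = 747/1323 = 0.56463
p₀ = P(outcome | unexposed) = 375/1214 = 0.3089
Under exogeneity and monotonicity, PS = (p₁ − p₀) / (1 − p₀).
PS = (0.56463 − 0.3089) / (1 − 0.3089) = 0.25573 / 0.6911 ≈ 0.3700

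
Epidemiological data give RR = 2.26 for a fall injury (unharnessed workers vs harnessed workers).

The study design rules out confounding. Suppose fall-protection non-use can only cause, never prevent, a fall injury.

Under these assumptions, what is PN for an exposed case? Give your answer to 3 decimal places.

PN ≈ 0.558

Under exogeneity and monotonicity, PN = (RR − 1) / RR = 1 − 1/RR.
PN = (2.26 − 1) / 2.26 = 1.26 / 2.26 ≈ 0.5575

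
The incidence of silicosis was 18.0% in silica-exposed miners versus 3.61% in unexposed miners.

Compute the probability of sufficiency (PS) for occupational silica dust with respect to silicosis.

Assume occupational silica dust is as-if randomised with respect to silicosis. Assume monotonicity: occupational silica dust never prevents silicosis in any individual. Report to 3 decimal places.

PS ≈ 0.149

p₁ = 0.18, p₀ = 0.0361.
Under exogeneity and monotonicity, PS = (p₁ − p₀) / (1 − p₀).
PS = (0.18 − 0.0361) / (1 − 0.0361) = 0.1439 / 0.9639 ≈ 0.1493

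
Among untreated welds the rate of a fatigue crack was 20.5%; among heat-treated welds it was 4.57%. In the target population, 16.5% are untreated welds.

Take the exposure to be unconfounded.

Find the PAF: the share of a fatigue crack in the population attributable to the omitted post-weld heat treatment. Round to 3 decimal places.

p₁ = 0.205, p₀ = 0.0457.
Overall risk P(Y=1) = π·p₁ + (1−π)·p₀ = 0.165×0.205 + 0.835×0.0457 = 0.071985.
Under exogeneity, PAF = [P(Y=1) − p₀] / P(Y=1).
PAF = (0.071985 − 0.0457) / 0.071985 ≈ 0.3651

PAF ≈ 0.365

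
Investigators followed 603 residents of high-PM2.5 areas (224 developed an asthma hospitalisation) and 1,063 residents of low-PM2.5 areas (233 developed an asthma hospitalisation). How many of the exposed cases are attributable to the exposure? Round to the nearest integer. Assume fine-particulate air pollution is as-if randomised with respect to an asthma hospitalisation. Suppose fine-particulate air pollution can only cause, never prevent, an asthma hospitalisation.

p₁ = P(outcome | exposed) = 224/603 = 0.37148
p₀ = P(outcome | unexposed) = 233/1063 = 0.21919
PN = (p₁ − p₀)/p₁ = (0.37148 − 0.21919) / 0.37148 ≈ 0.40995.
Attributable cases ≈ PN × (exposed cases) = 0.40995 × 224 ≈ 91.83.

about 92 cases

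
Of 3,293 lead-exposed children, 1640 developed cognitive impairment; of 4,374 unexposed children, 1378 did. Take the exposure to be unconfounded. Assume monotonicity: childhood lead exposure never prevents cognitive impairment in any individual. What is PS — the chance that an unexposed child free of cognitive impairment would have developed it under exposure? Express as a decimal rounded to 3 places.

PS ≈ 0.267

p₁ = P(outcome | exposed) = 1640/3293 = 0.49803
p₀ = P(outcome | unexposed) = 1378/4374 = 0.31504
Under exogeneity and monotonicity, PS = (p₁ − p₀) / (1 − p₀).
PS = (0.49803 − 0.31504) / (1 − 0.31504) = 0.18298 / 0.68496 ≈ 0.2671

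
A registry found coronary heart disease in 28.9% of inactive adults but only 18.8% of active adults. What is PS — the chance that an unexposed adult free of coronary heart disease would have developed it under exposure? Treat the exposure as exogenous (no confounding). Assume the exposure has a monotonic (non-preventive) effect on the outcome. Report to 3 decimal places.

p₁ = 0.289, p₀ = 0.188.
Under exogeneity and monotonicity, PS = (p₁ − p₀) / (1 − p₀).
PS = (0.289 − 0.188) / (1 − 0.188) = 0.101 / 0.812 ≈ 0.1244

PS ≈ 0.124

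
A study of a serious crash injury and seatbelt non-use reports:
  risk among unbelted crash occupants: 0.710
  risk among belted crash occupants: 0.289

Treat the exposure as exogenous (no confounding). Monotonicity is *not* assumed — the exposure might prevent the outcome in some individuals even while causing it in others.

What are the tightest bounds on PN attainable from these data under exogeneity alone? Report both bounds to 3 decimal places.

Let p₁ = 0.71, p₀ = 0.289.
Under exogeneity alone the bounds on PN are max{0,(p₁−p₀)/p₁} ≤ PN ≤ min{1,(1−p₀)/p₁}.
  lower = (p₁ − p₀)/p₁ = 0.421 / 0.71 ≈ 0.5930
  upper = min{1, (1 − p₀)/p₁} = 0.711 / 0.71 ≈ 1.0014 → capped at 1

0.593 ≤ PN ≤ 1.000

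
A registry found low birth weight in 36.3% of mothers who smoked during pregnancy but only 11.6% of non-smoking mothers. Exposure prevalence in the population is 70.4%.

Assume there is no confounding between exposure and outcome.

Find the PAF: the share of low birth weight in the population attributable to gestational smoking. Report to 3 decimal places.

p₁ = 0.363, p₀ = 0.116.
Overall risk P(Y=1) = π·p₁ + (1−π)·p₀ = 0.704×0.363 + 0.296×0.116 = 0.28989.
Under exogeneity, PAF = [P(Y=1) − p₀] / P(Y=1).
PAF = (0.28989 − 0.116) / 0.28989 ≈ 0.5998

PAF ≈ 0.600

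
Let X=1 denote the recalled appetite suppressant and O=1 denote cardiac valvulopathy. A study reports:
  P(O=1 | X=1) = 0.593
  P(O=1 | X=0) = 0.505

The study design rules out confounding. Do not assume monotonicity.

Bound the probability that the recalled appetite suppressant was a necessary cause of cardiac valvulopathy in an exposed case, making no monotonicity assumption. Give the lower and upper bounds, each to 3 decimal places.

Let p₁ = 0.593, p₀ = 0.505.
Under exogeneity alone the bounds on PN are max{0,(p₁−p₀)/p₁} ≤ PN ≤ min{1,(1−p₀)/p₁}.
  lower = (p₁ − p₀)/p₁ = 0.088 / 0.593 ≈ 0.1484
  upper = min{1, (1 − p₀)/p₁} = 0.495 / 0.593 ≈ 0.8347

0.148 ≤ PN ≤ 0.835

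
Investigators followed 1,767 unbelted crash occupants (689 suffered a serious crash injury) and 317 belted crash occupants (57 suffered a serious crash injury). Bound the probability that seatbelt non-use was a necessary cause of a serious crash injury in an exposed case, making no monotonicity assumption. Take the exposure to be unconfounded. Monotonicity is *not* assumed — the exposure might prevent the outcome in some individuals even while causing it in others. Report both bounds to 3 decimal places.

0.539 ≤ PN ≤ 1.000

p₁ = P(outcome | exposed) = 689/1767 = 0.38993
p₀ = P(outcome | unexposed) = 57/317 = 0.17981
Under exogeneity alone the bounds on PN are max{0,(p₁−p₀)/p₁} ≤ PN ≤ min{1,(1−p₀)/p₁}.
  lower = (p₁ − p₀)/p₁ = 0.21012 / 0.38993 ≈ 0.5389
  upper = min{1, (1 − p₀)/p₁} = 0.82019 / 0.38993 ≈ 2.1034 → capped at 1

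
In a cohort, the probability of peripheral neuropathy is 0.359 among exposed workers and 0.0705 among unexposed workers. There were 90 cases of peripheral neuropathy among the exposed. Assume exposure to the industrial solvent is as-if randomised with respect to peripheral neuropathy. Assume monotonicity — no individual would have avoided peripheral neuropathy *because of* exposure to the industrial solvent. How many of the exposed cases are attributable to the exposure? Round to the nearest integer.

about 72 cases

Let p₁ = 0.359, p₀ = 0.0705.
PN = (p₁ − p₀)/p₁ = (0.359 − 0.0705) / 0.359 ≈ 0.80362.
Attributable cases ≈ PN × (exposed cases) = 0.80362 × 90 ≈ 72.33.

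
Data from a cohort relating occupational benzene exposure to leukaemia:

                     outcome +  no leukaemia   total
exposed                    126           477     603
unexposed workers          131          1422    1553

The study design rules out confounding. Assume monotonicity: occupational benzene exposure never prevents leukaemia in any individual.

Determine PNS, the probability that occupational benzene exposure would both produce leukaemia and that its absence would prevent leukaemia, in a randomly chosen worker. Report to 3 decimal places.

p₁ = P(outcome | exposed) = 126/603 = 0.20896
p₀ = P(outcome | unexposed) = 131/1553 = 0.084353
Under exogeneity and monotonicity, PNS = p₁ − p₀.
PNS = 0.20896 − 0.084353 = 0.1246

PNS ≈ 0.125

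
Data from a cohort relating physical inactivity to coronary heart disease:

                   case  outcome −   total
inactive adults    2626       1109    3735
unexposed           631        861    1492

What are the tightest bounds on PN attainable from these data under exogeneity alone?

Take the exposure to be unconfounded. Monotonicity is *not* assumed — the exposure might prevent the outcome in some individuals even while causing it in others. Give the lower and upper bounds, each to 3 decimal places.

p₁ = P(outcome | exposed) = 2626/3735 = 0.70308
p₀ = P(outcome | unexposed) = 631/1492 = 0.42292
Under exogeneity alone the bounds on PN are max{0,(p₁−p₀)/p₁} ≤ PN ≤ min{1,(1−p₀)/p₁}.
  lower = (p₁ − p₀)/p₁ = 0.28016 / 0.70308 ≈ 0.3985
  upper = min{1, (1 − p₀)/p₁} = 0.57708 / 0.70308 ≈ 0.8208

0.398 ≤ PN ≤ 0.821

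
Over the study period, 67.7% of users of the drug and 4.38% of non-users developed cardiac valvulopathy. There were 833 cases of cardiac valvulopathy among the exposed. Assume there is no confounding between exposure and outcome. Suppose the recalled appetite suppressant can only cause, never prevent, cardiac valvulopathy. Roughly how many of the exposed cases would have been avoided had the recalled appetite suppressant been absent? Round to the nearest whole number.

about 779 cases

p₁ = 0.677, p₀ = 0.0438.
PN = (p₁ − p₀)/p₁ = (0.677 − 0.0438) / 0.677 ≈ 0.93530.
Attributable cases ≈ PN × (exposed cases) = 0.93530 × 833 ≈ 779.11.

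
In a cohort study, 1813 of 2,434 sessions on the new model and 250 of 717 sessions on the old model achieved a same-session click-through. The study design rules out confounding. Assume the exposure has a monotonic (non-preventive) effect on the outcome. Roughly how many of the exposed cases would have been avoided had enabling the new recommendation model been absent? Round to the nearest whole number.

p₁ = P(outcome | exposed) = 1813/2434 = 0.74486
p₀ = P(outcome | unexposed) = 250/717 = 0.34868
PN = (p₁ − p₀)/p₁ = (0.74486 − 0.34868) / 0.74486 ≈ 0.53189.
Attributable cases ≈ PN × (exposed cases) = 0.53189 × 1813 ≈ 964.32.

about 964 cases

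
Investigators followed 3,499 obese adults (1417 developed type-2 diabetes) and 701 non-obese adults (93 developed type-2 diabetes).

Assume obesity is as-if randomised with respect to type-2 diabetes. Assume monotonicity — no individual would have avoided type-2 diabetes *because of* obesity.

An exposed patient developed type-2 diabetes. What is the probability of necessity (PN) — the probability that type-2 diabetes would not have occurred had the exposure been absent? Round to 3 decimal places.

p₁ = P(outcome | exposed) = 1417/3499 = 0.40497
p₀ = P(outcome | unexposed) = 93/701 = 0.13267
Under exogeneity and monotonicity, PN = (p₁ − p₀) / p₁.
PN = (0.40497 − 0.13267) / 0.40497 = 0.27231 / 0.40497 ≈ 0.6724

PN ≈ 0.672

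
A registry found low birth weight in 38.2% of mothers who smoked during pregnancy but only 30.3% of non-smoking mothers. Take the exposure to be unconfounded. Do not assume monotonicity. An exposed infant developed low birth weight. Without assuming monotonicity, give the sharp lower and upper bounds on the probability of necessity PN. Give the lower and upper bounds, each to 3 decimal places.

p₁ = 0.382, p₀ = 0.303.
Under exogeneity alone the bounds on PN are max{0,(p₁−p₀)/p₁} ≤ PN ≤ min{1,(1−p₀)/p₁}.
  lower = (p₁ − p₀)/p₁ = 0.079 / 0.382 ≈ 0.2068
  upper = min{1, (1 − p₀)/p₁} = 0.697 / 0.382 ≈ 1.8246 → capped at 1

0.207 ≤ PN ≤ 1.000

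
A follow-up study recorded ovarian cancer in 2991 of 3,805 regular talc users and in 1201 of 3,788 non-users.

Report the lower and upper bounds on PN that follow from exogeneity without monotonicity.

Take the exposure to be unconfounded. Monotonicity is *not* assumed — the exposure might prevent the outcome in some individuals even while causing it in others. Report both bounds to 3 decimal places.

0.597 ≤ PN ≤ 0.869

p₁ = P(outcome | exposed) = 2991/3805 = 0.78607
p₀ = P(outcome | unexposed) = 1201/3788 = 0.31705
Under exogeneity alone the bounds on PN are max{0,(p₁−p₀)/p₁} ≤ PN ≤ min{1,(1−p₀)/p₁}.
  lower = (p₁ − p₀)/p₁ = 0.46902 / 0.78607 ≈ 0.5967
  upper = min{1, (1 − p₀)/p₁} = 0.68295 / 0.78607 ≈ 0.8688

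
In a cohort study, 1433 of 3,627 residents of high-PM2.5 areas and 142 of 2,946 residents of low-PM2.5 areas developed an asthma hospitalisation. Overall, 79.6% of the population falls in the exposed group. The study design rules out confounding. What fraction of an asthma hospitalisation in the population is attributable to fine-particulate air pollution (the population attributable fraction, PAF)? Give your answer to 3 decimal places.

PAF ≈ 0.851

p₁ = P(outcome | exposed) = 1433/3627 = 0.39509
p₀ = P(outcome | unexposed) = 142/2946 = 0.048201
Overall risk P(Y=1) = π·p₁ + (1−π)·p₀ = 0.796×0.39509 + 0.204×0.048201 = 0.32433.
Under exogeneity, PAF = [P(Y=1) − p₀] / P(Y=1).
PAF = (0.32433 − 0.048201) / 0.32433 ≈ 0.8514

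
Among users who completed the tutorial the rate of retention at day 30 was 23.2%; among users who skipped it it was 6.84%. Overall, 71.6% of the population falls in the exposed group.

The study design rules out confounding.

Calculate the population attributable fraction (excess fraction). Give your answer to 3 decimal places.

p₁ = 0.232, p₀ = 0.0684.
Overall risk P(Y=1) = π·p₁ + (1−π)·p₀ = 0.716×0.232 + 0.284×0.0684 = 0.18554.
Under exogeneity, PAF = [P(Y=1) − p₀] / P(Y=1).
PAF = (0.18554 − 0.0684) / 0.18554 ≈ 0.6313

PAF ≈ 0.631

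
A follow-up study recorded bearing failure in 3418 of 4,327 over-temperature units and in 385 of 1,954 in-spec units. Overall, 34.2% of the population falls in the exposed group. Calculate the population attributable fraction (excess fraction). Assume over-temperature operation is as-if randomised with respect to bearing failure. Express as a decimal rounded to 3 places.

PAF ≈ 0.507

p₁ = P(outcome | exposed) = 3418/4327 = 0.78992
p₀ = P(outcome | unexposed) = 385/1954 = 0.19703
Overall risk P(Y=1) = π·p₁ + (1−π)·p₀ = 0.342×0.78992 + 0.658×0.19703 = 0.3998.
Under exogeneity, PAF = [P(Y=1) − p₀] / P(Y=1).
PAF = (0.3998 − 0.19703) / 0.3998 ≈ 0.5072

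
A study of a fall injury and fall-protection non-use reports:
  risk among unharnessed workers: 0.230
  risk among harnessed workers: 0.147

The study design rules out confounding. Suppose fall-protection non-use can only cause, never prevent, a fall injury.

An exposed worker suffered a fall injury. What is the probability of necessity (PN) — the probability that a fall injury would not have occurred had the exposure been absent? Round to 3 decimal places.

Let p₁ = 0.23, p₀ = 0.147.
Under exogeneity and monotonicity, PN = (p₁ − p₀) / p₁.
PN = (0.23 − 0.147) / 0.23 = 0.083 / 0.23 ≈ 0.3609

PN ≈ 0.361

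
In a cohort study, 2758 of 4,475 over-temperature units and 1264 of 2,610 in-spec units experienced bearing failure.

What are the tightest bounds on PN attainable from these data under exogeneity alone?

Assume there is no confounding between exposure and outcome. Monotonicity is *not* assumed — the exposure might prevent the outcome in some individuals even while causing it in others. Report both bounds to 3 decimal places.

0.214 ≤ PN ≤ 0.837

p₁ = P(outcome | exposed) = 2758/4475 = 0.61631
p₀ = P(outcome | unexposed) = 1264/2610 = 0.48429
Under exogeneity alone the bounds on PN are max{0,(p₁−p₀)/p₁} ≤ PN ≤ min{1,(1−p₀)/p₁}.
  lower = (p₁ − p₀)/p₁ = 0.13202 / 0.61631 ≈ 0.2142
  upper = min{1, (1 − p₀)/p₁} = 0.51571 / 0.61631 ≈ 0.8368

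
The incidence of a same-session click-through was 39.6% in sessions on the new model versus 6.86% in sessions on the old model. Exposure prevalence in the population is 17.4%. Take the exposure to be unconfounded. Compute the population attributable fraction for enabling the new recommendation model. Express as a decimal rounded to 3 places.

PAF ≈ 0.454

p₁ = 0.396, p₀ = 0.0686.
Overall risk P(Y=1) = π·p₁ + (1−π)·p₀ = 0.174×0.396 + 0.826×0.0686 = 0.12557.
Under exogeneity, PAF = [P(Y=1) − p₀] / P(Y=1).
PAF = (0.12557 − 0.0686) / 0.12557 ≈ 0.4537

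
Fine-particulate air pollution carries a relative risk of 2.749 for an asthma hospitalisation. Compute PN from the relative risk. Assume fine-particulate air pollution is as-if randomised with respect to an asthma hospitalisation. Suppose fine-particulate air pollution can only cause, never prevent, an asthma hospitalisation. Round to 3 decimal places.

Under exogeneity and monotonicity, PN = (RR − 1) / RR = 1 − 1/RR.
PN = (2.749 − 1) / 2.749 = 1.749 / 2.749 ≈ 0.6362

PN ≈ 0.636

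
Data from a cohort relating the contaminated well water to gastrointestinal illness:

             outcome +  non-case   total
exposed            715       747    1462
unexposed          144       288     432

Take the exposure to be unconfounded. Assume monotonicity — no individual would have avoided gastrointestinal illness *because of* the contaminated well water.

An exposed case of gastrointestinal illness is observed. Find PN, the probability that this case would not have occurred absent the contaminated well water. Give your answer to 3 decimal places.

p₁ = P(outcome | exposed) = 715/1462 = 0.48906
p₀ = P(outcome | unexposed) = 144/432 = 0.33333
Under exogeneity and monotonicity, PN = (p₁ − p₀)/p₁.
PN = (0.48906 − 0.33333) / 0.48906 ≈ 0.3184

PN ≈ 0.318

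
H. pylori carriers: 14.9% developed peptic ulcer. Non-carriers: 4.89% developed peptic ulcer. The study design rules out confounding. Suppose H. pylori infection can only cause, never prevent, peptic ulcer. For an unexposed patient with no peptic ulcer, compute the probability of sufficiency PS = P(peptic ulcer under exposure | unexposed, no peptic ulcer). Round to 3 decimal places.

PS ≈ 0.105

p₁ = 0.149, p₀ = 0.0489.
Under exogeneity and monotonicity, PS = (p₁ − p₀) / (1 − p₀).
PS = (0.149 − 0.0489) / (1 − 0.0489) = 0.1001 / 0.9511 ≈ 0.1052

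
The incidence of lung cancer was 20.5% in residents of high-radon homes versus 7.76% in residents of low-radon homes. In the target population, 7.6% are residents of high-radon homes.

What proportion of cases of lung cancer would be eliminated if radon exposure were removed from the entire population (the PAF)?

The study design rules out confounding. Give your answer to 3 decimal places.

p₁ = 0.205, p₀ = 0.0776.
Overall risk P(Y=1) = π·p₁ + (1−π)·p₀ = 0.076×0.205 + 0.924×0.0776 = 0.087282.
Under exogeneity, PAF = [P(Y=1) − p₀] / P(Y=1).
PAF = (0.087282 − 0.0776) / 0.087282 ≈ 0.1109

PAF ≈ 0.111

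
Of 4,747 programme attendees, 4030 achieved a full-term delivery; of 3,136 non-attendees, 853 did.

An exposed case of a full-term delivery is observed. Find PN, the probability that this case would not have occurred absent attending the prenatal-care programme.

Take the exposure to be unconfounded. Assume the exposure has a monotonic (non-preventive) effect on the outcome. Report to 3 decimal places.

p₁ = P(outcome | exposed) = 4030/4747 = 0.84896
p₀ = P(outcome | unexposed) = 853/3136 = 0.272
Under exogeneity and monotonicity, PN = (p₁ − p₀) / p₁.
PN = (0.84896 − 0.272) / 0.84896 = 0.57695 / 0.84896 ≈ 0.6796

PN ≈ 0.680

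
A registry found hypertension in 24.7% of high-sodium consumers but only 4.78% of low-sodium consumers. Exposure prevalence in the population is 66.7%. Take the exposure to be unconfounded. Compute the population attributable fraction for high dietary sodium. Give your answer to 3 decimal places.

PAF ≈ 0.735

p₁ = 0.247, p₀ = 0.0478.
Overall risk P(Y=1) = π·p₁ + (1−π)·p₀ = 0.667×0.247 + 0.333×0.0478 = 0.18067.
Under exogeneity, PAF = [P(Y=1) − p₀] / P(Y=1).
PAF = (0.18067 − 0.0478) / 0.18067 ≈ 0.7354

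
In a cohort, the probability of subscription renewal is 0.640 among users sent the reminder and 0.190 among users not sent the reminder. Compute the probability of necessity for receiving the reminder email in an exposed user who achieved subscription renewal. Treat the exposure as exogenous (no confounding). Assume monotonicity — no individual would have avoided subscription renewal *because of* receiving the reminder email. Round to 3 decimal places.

Let p₁ = 0.64, p₀ = 0.19.
Under exogeneity and monotonicity, PN = (p₁ − p₀) / p₁.
PN = (0.64 − 0.19) / 0.64 = 0.45 / 0.64 ≈ 0.7031

PN ≈ 0.703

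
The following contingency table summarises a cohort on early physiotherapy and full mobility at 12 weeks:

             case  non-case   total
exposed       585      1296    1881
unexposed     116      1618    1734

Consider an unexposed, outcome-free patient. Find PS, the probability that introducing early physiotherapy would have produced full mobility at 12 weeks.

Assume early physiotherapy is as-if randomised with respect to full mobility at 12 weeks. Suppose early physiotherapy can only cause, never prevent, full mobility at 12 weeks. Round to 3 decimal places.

PS ≈ 0.262

p₁ = P(outcome | exposed) = 585/1881 = 0.311
p₀ = P(outcome | unexposed) = 116/1734 = 0.066897
Under exogeneity and monotonicity, PS = (p₁ − p₀)/(1 − p₀).
PS = (0.311 − 0.066897) / 0.9331 ≈ 0.2616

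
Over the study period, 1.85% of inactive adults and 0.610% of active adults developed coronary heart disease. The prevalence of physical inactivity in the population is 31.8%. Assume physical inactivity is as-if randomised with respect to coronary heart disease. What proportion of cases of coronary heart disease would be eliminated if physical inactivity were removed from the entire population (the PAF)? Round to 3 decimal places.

PAF ≈ 0.393

p₁ = 0.0185, p₀ = 0.0061.
Overall risk P(Y=1) = π·p₁ + (1−π)·p₀ = 0.318×0.0185 + 0.682×0.0061 = 0.010043.
Under exogeneity, PAF = [P(Y=1) − p₀] / P(Y=1).
PAF = (0.010043 − 0.0061) / 0.010043 ≈ 0.3926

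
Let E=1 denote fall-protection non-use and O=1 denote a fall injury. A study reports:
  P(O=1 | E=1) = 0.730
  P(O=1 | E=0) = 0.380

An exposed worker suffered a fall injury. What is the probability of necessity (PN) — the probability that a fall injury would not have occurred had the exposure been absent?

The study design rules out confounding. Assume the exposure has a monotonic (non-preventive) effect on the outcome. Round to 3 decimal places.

PN ≈ 0.479

Let p₁ = 0.73, p₀ = 0.38.
Under exogeneity and monotonicity, PN = (p₁ − p₀) / p₁.
PN = (0.73 − 0.38) / 0.73 = 0.35 / 0.73 ≈ 0.4795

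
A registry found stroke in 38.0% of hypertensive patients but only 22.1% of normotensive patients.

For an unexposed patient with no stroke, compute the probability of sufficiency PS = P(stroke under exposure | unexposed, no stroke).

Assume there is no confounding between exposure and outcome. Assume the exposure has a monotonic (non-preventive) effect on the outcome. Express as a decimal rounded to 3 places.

PS ≈ 0.204

p₁ = 0.38, p₀ = 0.221.
Under exogeneity and monotonicity, PS = (p₁ − p₀) / (1 − p₀).
PS = (0.38 − 0.221) / (1 − 0.221) = 0.159 / 0.779 ≈ 0.2041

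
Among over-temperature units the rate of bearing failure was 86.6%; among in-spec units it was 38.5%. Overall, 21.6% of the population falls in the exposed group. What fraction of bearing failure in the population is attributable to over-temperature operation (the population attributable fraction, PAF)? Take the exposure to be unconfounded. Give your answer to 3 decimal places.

PAF ≈ 0.213

p₁ = 0.866, p₀ = 0.385.
Overall risk P(Y=1) = π·p₁ + (1−π)·p₀ = 0.216×0.866 + 0.784×0.385 = 0.4889.
Under exogeneity, PAF = [P(Y=1) − p₀] / P(Y=1).
PAF = (0.4889 − 0.385) / 0.4889 ≈ 0.2125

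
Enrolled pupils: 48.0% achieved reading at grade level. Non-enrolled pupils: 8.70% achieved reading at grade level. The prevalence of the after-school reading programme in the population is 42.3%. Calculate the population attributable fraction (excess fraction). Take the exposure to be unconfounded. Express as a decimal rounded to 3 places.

PAF ≈ 0.656

p₁ = 0.48, p₀ = 0.087.
Overall risk P(Y=1) = π·p₁ + (1−π)·p₀ = 0.423×0.48 + 0.577×0.087 = 0.25324.
Under exogeneity, PAF = [P(Y=1) − p₀] / P(Y=1).
PAF = (0.25324 − 0.087) / 0.25324 ≈ 0.6565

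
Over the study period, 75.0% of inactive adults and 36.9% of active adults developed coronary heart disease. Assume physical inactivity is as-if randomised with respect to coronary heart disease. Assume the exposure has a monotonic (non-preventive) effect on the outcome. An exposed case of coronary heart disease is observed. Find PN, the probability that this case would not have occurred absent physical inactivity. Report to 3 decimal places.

p₁ = 0.75, p₀ = 0.369.
Under exogeneity and monotonicity, PN = (p₁ − p₀) / p₁.
PN = (0.75 − 0.369) / 0.75 = 0.381 / 0.75 ≈ 0.5080

PN ≈ 0.508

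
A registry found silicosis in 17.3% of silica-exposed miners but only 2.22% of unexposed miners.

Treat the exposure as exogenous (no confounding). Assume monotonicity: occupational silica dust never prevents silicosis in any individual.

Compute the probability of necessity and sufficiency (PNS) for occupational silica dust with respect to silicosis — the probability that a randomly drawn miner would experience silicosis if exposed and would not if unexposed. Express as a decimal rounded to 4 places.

PNS ≈ 0.1508

p₁ = 0.173, p₀ = 0.0222.
Under exogeneity and monotonicity, PNS = p₁ − p₀.
PNS = 0.173 − 0.0222 = 0.1508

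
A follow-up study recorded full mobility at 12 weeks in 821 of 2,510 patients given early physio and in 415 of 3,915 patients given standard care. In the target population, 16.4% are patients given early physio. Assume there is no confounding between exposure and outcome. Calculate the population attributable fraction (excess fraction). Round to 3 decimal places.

p₁ = P(outcome | exposed) = 821/2510 = 0.32709
p₀ = P(outcome | unexposed) = 415/3915 = 0.106
Overall risk P(Y=1) = π·p₁ + (1−π)·p₀ = 0.164×0.32709 + 0.836×0.106 = 0.14226.
Under exogeneity, PAF = [P(Y=1) − p₀] / P(Y=1).
PAF = (0.14226 − 0.106) / 0.14226 ≈ 0.2549

PAF ≈ 0.255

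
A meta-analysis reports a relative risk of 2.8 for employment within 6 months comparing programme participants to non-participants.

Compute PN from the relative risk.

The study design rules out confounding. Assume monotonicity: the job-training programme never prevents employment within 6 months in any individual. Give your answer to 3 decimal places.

Under exogeneity and monotonicity, PN = (RR − 1) / RR = 1 − 1/RR.
PN = (2.8 − 1) / 2.8 = 1.8 / 2.8 ≈ 0.6429

PN ≈ 0.643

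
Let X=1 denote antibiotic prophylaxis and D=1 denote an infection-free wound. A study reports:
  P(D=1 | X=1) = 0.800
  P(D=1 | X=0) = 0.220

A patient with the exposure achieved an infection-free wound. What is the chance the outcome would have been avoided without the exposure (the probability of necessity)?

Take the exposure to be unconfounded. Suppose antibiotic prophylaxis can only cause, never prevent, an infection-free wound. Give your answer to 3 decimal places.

PN ≈ 0.725

Let p₁ = 0.8, p₀ = 0.22.
Under exogeneity and monotonicity, PN = (p₁ − p₀) / p₁.
PN = (0.8 − 0.22) / 0.8 = 0.58 / 0.8 ≈ 0.7250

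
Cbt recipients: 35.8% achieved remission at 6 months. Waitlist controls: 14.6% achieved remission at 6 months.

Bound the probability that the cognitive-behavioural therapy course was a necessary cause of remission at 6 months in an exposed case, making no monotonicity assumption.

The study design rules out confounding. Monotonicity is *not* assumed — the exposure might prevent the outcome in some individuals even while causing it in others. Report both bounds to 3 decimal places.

0.592 ≤ PN ≤ 1.000

p₁ = 0.358, p₀ = 0.146.
Under exogeneity alone the bounds on PN are max{0,(p₁−p₀)/p₁} ≤ PN ≤ min{1,(1−p₀)/p₁}.
  lower = (p₁ − p₀)/p₁ = 0.212 / 0.358 ≈ 0.5922
  upper = min{1, (1 − p₀)/p₁} = 0.854 / 0.358 ≈ 2.3855 → capped at 1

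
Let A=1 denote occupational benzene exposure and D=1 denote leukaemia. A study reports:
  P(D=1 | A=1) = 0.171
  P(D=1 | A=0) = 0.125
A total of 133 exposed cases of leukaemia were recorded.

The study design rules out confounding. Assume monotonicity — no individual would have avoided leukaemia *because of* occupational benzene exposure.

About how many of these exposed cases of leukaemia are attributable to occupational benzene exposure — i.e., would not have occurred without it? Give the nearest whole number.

about 36 cases

Let p₁ = 0.171, p₀ = 0.125.
PN = (p₁ − p₀)/p₁ = (0.171 − 0.125) / 0.171 ≈ 0.26901.
Attributable cases ≈ PN × (exposed cases) = 0.26901 × 133 ≈ 35.78.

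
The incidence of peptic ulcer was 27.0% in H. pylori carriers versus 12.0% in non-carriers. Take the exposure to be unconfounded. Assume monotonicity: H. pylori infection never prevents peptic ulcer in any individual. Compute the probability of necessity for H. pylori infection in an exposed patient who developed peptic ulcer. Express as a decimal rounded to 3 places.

p₁ = 0.27, p₀ = 0.12.
Under exogeneity and monotonicity, PN = (p₁ − p₀) / p₁.
PN = (0.27 − 0.12) / 0.27 = 0.15 / 0.27 ≈ 0.5556

PN ≈ 0.556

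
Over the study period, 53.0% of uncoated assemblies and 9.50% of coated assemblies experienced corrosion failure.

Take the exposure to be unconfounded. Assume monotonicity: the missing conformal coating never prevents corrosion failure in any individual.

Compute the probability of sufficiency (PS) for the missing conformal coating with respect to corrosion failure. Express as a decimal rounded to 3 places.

p₁ = 0.53, p₀ = 0.095.
Under exogeneity and monotonicity, PS = (p₁ − p₀) / (1 − p₀).
PS = (0.53 − 0.095) / (1 − 0.095) = 0.435 / 0.905 ≈ 0.4807

PS ≈ 0.481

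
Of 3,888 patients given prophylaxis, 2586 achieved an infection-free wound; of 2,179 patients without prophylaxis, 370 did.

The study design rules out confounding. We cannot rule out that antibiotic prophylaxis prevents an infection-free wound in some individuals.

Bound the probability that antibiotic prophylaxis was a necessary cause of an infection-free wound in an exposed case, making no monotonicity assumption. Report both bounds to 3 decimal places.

p₁ = P(outcome | exposed) = 2586/3888 = 0.66512
p₀ = P(outcome | unexposed) = 370/2179 = 0.1698
Under exogeneity alone the bounds on PN are max{0,(p₁−p₀)/p₁} ≤ PN ≤ min{1,(1−p₀)/p₁}.
  lower = (p₁ − p₀)/p₁ = 0.49532 / 0.66512 ≈ 0.7447
  upper = min{1, (1 − p₀)/p₁} = 0.8302 / 0.66512 ≈ 1.2482 → capped at 1

0.745 ≤ PN ≤ 1.000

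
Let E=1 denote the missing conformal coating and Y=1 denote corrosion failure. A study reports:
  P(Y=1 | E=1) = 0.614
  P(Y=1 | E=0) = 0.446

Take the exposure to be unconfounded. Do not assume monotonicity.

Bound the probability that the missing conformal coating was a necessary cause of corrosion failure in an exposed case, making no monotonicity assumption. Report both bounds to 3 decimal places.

0.274 ≤ PN ≤ 0.902

Let p₁ = 0.614, p₀ = 0.446.
Under exogeneity alone the bounds on PN are max{0,(p₁−p₀)/p₁} ≤ PN ≤ min{1,(1−p₀)/p₁}.
  lower = (p₁ − p₀)/p₁ = 0.168 / 0.614 ≈ 0.2736
  upper = min{1, (1 − p₀)/p₁} = 0.554 / 0.614 ≈ 0.9023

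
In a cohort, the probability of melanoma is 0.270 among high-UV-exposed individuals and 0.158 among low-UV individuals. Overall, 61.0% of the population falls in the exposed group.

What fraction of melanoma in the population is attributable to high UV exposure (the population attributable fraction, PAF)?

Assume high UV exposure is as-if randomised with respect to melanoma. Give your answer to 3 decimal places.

Let p₁ = 0.27, p₀ = 0.158.
Overall risk P(Y=1) = π·p₁ + (1−π)·p₀ = 0.61×0.27 + 0.39×0.158 = 0.22632.
Under exogeneity, PAF = [P(Y=1) − p₀] / P(Y=1).
PAF = (0.22632 − 0.158) / 0.22632 ≈ 0.3019

PAF ≈ 0.302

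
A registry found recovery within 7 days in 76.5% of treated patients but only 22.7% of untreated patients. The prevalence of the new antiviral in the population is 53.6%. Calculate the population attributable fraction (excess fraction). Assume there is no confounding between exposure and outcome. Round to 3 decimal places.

p₁ = 0.765, p₀ = 0.227.
Overall risk P(Y=1) = π·p₁ + (1−π)·p₀ = 0.536×0.765 + 0.464×0.227 = 0.51537.
Under exogeneity, PAF = [P(Y=1) − p₀] / P(Y=1).
PAF = (0.51537 − 0.227) / 0.51537 ≈ 0.5595

PAF ≈ 0.560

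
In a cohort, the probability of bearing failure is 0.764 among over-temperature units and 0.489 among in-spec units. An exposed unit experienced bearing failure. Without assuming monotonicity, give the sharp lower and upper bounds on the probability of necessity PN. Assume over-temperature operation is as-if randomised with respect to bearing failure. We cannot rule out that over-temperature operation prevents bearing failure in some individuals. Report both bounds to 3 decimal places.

Let p₁ = 0.764, p₀ = 0.489.
Under exogeneity alone the bounds on PN are max{0,(p₁−p₀)/p₁} ≤ PN ≤ min{1,(1−p₀)/p₁}.
  lower = (p₁ − p₀)/p₁ = 0.275 / 0.764 ≈ 0.3599
  upper = min{1, (1 − p₀)/p₁} = 0.511 / 0.764 ≈ 0.6688

0.360 ≤ PN ≤ 0.669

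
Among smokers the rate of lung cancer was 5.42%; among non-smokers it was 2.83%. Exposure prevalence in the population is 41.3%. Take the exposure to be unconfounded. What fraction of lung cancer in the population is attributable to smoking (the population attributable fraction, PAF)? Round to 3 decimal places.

PAF ≈ 0.274

p₁ = 0.0542, p₀ = 0.0283.
Overall risk P(Y=1) = π·p₁ + (1−π)·p₀ = 0.413×0.0542 + 0.587×0.0283 = 0.038997.
Under exogeneity, PAF = [P(Y=1) − p₀] / P(Y=1).
PAF = (0.038997 − 0.0283) / 0.038997 ≈ 0.2743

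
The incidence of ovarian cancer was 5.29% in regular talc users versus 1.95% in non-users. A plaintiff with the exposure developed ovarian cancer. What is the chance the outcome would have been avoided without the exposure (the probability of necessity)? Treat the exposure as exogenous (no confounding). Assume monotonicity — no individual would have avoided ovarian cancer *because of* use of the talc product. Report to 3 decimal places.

p₁ = 0.0529, p₀ = 0.0195.
Under exogeneity and monotonicity, PN = (p₁ − p₀) / p₁.
PN = (0.0529 − 0.0195) / 0.0529 = 0.0334 / 0.0529 ≈ 0.6314

PN ≈ 0.631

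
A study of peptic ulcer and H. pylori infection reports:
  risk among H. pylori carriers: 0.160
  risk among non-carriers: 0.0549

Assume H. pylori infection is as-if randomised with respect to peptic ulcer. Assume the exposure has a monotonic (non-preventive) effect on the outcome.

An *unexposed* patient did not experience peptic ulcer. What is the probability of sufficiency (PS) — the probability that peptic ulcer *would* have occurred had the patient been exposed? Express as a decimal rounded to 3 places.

PS ≈ 0.111

Let p₁ = 0.16, p₀ = 0.0549.
Under exogeneity and monotonicity, PS = (p₁ − p₀) / (1 − p₀).
PS = (0.16 − 0.0549) / (1 − 0.0549) = 0.1051 / 0.9451 ≈ 0.1112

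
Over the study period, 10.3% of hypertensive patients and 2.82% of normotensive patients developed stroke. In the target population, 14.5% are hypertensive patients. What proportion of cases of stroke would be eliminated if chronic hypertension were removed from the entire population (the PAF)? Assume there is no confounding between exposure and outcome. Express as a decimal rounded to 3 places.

PAF ≈ 0.278

p₁ = 0.103, p₀ = 0.0282.
Overall risk P(Y=1) = π·p₁ + (1−π)·p₀ = 0.145×0.103 + 0.855×0.0282 = 0.039046.
Under exogeneity, PAF = [P(Y=1) − p₀] / P(Y=1).
PAF = (0.039046 − 0.0282) / 0.039046 ≈ 0.2778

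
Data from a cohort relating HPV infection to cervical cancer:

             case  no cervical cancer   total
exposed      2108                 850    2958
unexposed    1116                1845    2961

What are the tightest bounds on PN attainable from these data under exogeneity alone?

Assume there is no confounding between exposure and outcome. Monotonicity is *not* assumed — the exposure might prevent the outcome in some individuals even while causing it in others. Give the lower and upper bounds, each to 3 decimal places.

0.471 ≤ PN ≤ 0.874

p₁ = P(outcome | exposed) = 2108/2958 = 0.71264
p₀ = P(outcome | unexposed) = 1116/2961 = 0.3769
Under exogeneity alone the bounds on PN are max{0,(p₁−p₀)/p₁} ≤ PN ≤ min{1,(1−p₀)/p₁}.
  lower = (p₁ − p₀)/p₁ = 0.33574 / 0.71264 ≈ 0.4711
  upper = min{1, (1 − p₀)/p₁} = 0.6231 / 0.71264 ≈ 0.8744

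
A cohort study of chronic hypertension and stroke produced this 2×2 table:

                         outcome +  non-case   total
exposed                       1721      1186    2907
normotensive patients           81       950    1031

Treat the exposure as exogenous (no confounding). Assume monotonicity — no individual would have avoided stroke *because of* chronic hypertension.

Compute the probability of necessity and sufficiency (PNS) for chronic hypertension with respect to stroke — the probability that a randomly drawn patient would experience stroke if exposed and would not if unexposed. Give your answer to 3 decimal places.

p₁ = P(outcome | exposed) = 1721/2907 = 0.59202
p₀ = P(outcome | unexposed) = 81/1031 = 0.078565
Under exogeneity and monotonicity, PNS = p₁ − p₀.
PNS = 0.59202 − 0.078565 = 0.51345

PNS ≈ 0.513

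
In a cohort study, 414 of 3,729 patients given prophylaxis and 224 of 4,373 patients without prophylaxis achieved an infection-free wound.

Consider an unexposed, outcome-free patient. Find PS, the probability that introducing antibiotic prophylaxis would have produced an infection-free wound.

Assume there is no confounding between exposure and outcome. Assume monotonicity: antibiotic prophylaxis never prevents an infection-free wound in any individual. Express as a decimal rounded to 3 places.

PS ≈ 0.063

p₁ = P(outcome | exposed) = 414/3729 = 0.11102
p₀ = P(outcome | unexposed) = 224/4373 = 0.051223
Under exogeneity and monotonicity, PS = (p₁ − p₀) / (1 − p₀).
PS = (0.11102 − 0.051223) / (1 − 0.051223) = 0.059798 / 0.94878 ≈ 0.0630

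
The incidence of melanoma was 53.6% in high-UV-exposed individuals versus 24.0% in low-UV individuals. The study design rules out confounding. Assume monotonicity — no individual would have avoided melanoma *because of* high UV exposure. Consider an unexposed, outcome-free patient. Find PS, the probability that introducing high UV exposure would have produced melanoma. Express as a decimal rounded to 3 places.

p₁ = 0.536, p₀ = 0.24.
Under exogeneity and monotonicity, PS = (p₁ − p₀) / (1 − p₀).
PS = (0.536 − 0.24) / (1 − 0.24) = 0.296 / 0.76 ≈ 0.3895

PS ≈ 0.389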